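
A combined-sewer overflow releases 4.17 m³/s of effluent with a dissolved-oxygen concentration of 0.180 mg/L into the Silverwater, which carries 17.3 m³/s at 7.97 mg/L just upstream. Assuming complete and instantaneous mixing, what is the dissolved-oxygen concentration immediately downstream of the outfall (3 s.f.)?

6.46 mg/L

Flow-weighted mixing: C = (Q_r C_r + Q_w C_w)/(Q_r + Q_w)
= (17.3×7.97 + 4.17×0.180)/(17.3 + 4.17) = 138.6/21.47 = 6.457 mg/L.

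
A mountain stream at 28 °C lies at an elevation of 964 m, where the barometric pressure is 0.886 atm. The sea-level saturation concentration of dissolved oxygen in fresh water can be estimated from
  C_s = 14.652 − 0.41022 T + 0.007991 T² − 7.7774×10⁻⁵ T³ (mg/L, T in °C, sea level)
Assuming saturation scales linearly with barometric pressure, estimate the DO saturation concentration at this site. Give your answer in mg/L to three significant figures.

At sea level: C_s = 14.652 − 0.41022×28 + 0.007991×28² − 7.7774×10⁻⁵×28³ = 7.723 mg/L.
Pressure correction: C_s' = 7.723 × 0.886 = 6.843 mg/L.

C_s ≈ 6.84 mg/L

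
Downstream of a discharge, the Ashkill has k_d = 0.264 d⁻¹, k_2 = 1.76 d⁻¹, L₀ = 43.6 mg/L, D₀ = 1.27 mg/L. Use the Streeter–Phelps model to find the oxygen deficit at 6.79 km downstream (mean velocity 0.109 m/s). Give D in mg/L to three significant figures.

D ≈ 4.55 mg/L

Travel time t = x/v = 6.79 km / (0.109 m/s) = 6790 m / 0.109 m/s = 62290 s = 0.7210 d.
k_d L₀/(k_2−k_d) = 0.264×43.6/(1.76−0.264) = 11.51/1.496 = 7.694 mg/L.
e^(−k_d t) = e^(−0.264×0.7210) = 0.8267; e^(−k_2 t) = e^(−1.76×0.7210) = 0.2811.
D = 7.694 × (0.8267 − 0.2811) + 1.27 × 0.2811 = 4.198 + 0.3570 = 4.555 mg/L.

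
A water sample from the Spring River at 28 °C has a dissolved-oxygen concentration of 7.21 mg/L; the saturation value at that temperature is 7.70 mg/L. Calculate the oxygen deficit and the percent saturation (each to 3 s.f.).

D ≈ 0.490 mg/L; 93.6 % saturation

D = C_s − C = 7.70 − 7.21 = 0.490 mg/L.
% saturation = 7.21/7.70 × 100 = 93.6 %.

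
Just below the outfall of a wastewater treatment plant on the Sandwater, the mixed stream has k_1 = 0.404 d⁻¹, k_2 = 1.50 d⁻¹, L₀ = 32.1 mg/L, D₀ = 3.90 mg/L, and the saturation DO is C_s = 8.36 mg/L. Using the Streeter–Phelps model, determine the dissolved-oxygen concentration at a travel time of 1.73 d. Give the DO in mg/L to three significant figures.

DO ≈ 3.07 mg/L

k_1 L₀/(k_2−k_1) = 0.404×32.1/(1.50−0.404) = 12.97/1.096 = 11.83 mg/L.
e^(−k_1 t) = e^(−0.404×1.730) = 0.4971; e^(−k_2 t) = e^(−1.50×1.730) = 0.07465.
D = 11.83 × (0.4971 − 0.07465) + 3.90 × 0.07465 = 4.999 + 0.2911 = 5.290 mg/L.
DO = C_s − D = 8.36 − 5.290 = 3.070 mg/L.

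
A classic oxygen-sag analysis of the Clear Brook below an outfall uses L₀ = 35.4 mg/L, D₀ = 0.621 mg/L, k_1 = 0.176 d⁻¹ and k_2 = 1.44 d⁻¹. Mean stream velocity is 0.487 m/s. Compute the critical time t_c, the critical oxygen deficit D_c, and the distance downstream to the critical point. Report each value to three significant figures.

t_c ≈ 1.56 d; D_c ≈ 3.29 mg/L; x_c ≈ 65.5 km

t_c = [1/(k_2−k_1)] ln[(k_2/k_1)(1 − D₀(k_2−k_1)/(k_1 L₀))]
= [1/(1.44−0.176)] ln[(1.44/0.176)(1 − 0.621×1.264/(0.176×35.4))]
= (1/1.264) ln[8.182 × 0.8740] = 0.7911 × ln(7.151) = 0.7911 × 1.967 = 1.556 d.
L(t_c) = L₀ e^(−k_1 t_c) = 35.4 × 0.7604 = 26.92 mg/L, and at the critical point k_2 D_c = k_1 L, so D_c = (0.176/1.44) × 26.92 = 3.290 mg/L.
x_c = v t_c = 0.487 m/s × 1.556 d × 86400 s/d = 65490 m ≈ 65.5 km.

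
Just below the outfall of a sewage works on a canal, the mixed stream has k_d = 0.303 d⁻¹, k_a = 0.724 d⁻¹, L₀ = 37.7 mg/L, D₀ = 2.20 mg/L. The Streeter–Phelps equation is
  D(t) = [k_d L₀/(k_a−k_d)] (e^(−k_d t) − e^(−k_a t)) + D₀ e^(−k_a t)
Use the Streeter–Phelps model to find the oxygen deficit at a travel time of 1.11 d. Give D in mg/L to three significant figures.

k_d L₀/(k_a−k_d) = 0.303×37.7/(0.724−0.303) = 11.42/0.4210 = 27.13 mg/L.
e^(−k_d t) = e^(−0.303×1.110) = 0.7144; e^(−k_a t) = e^(−0.724×1.110) = 0.4477.
D = 27.13 × (0.7144 − 0.4477) + 2.20 × 0.4477 = 7.236 + 0.9849 = 8.221 mg/L.

D ≈ 8.22 mg/L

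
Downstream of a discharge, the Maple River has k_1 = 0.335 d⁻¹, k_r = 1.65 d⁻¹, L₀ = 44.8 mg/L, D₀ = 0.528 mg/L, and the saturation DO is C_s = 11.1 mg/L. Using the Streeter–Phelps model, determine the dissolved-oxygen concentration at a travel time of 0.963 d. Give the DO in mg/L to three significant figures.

DO ≈ 5.06 mg/L

k_1 L₀/(k_r−k_1) = 0.335×44.8/(1.65−0.335) = 15.01/1.315 = 11.41 mg/L.
e^(−k_1 t) = e^(−0.335×0.9630) = 0.7243; e^(−k_r t) = e^(−1.65×0.9630) = 0.2041.
D = 11.41 × (0.7243 − 0.2041) + 0.528 × 0.2041 = 5.936 + 0.1078 = 6.044 mg/L.
DO = C_s − D = 11.1 − 6.044 = 5.056 mg/L.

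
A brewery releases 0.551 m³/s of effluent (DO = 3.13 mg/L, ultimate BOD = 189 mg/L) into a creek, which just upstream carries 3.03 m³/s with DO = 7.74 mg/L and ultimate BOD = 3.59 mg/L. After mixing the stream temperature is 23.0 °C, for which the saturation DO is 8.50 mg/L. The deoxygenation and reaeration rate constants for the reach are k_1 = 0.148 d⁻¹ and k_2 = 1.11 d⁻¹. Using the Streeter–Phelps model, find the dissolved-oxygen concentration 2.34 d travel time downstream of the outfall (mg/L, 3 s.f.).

Mixed DO = (3.03×7.74 + 0.551×3.13)/(3.03+0.551) = 25.18/3.581 = 7.031 mg/L.
Mixed L₀ = (3.03×3.59 + 0.551×189)/(3.581) = 115.0/3.581 = 32.12 mg/L.
Initial deficit D₀ = C_s − DO₀ = 8.50 − 7.031 = 1.469 mg/L.
D(2.34) = [0.148×32.12/(1.11−0.148)](e^(−0.148×2.34) − e^(−1.11×2.34)) + 1.469 e^(−1.11×2.34)
= 4.941 × (0.7073 − 0.07447) + 1.469 × 0.07447 = 3.236 mg/L.
DO = 8.50 − 3.236 = 5.264 mg/L.

DO ≈ 5.26 mg/L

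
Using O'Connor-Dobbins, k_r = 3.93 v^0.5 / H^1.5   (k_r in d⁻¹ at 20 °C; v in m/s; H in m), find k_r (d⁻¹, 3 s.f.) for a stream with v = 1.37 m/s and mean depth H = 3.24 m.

k_r ≈ 0.789 d⁻¹

k_r = 3.93 × 1.37^0.5 / 3.24^1.5 = 3.93 × 1.170 / 5.832 = 0.7887 d⁻¹.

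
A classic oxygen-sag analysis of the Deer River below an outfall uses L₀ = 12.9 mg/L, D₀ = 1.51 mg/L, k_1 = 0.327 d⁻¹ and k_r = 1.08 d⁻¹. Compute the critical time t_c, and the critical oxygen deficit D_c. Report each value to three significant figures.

t_c ≈ 1.17 d; D_c ≈ 2.66 mg/L

With k_r/k_1 = 3.303 and 1 − D₀(k_r−k_1)/(k_1 L₀) = 0.7305,
t_c = ln(3.303 × 0.7305) / (1.08 − 0.327) = ln(2.413) / 0.7530 = 0.8807/0.7530 = 1.170 d.
D_c = (k_1/k_r) L₀ e^(−k_1 t_c) = (0.327/1.08) × 12.9 × e^(−0.327×1.170) = 0.3028 × 12.9 × 0.6822 = 2.665 mg/L.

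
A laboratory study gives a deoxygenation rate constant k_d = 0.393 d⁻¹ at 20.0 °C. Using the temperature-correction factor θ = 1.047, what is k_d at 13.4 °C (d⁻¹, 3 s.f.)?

k_d ≈ 0.290 d⁻¹

k_d(T₂) = k_d(T₁) · θ^(T₂−T₁) = 0.393 × 1.047^(13.4−20.0)
= 0.393 × 1.047^-6.60 = 0.393 × 0.7385 = 0.2902 d⁻¹.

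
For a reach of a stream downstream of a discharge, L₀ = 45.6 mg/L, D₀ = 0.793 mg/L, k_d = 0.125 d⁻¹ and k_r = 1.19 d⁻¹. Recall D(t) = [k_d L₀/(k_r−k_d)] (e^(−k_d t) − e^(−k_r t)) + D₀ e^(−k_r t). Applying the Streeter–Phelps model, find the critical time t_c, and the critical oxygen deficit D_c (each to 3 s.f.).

t_c ≈ 1.97 d; D_c ≈ 3.75 mg/L

With k_r/k_d = 9.520 and 1 − D₀(k_r−k_d)/(k_d L₀) = 0.8518,
t_c = ln(9.520 × 0.8518) / (1.19 − 0.125) = ln(8.109) / 1.065 = 2.093/1.065 = 1.965 d.
D_c = (k_d/k_r) L₀ e^(−k_d t_c) = (0.125/1.19) × 45.6 × e^(−0.125×1.965) = 0.1050 × 45.6 × 0.7822 = 3.747 mg/L.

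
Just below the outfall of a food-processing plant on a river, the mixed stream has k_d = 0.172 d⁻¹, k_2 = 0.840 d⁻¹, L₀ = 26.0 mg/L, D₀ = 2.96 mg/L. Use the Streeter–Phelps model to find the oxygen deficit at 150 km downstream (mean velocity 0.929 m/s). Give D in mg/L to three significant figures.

D ≈ 4.08 mg/L

Travel time t = x/v = 150 km / (0.929 m/s) = 150000 m / 0.929 m/s = 161500 s = 1.869 d.
k_d L₀/(k_2−k_d) = 0.172×26.0/(0.840−0.172) = 4.472/0.6680 = 6.695 mg/L.
e^(−k_d t) = e^(−0.172×1.869) = 0.7251; e^(−k_2 t) = e^(−0.840×1.869) = 0.2081.
D = 6.695 × (0.7251 − 0.2081) + 2.96 × 0.2081 = 3.461 + 0.6159 = 4.077 mg/L.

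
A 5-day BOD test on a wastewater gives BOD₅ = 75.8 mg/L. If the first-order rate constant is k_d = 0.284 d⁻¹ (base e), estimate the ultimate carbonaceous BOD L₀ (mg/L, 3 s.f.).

L₀ ≈ 100 mg/L

BOD₅ = L₀(1 − e^(−5k_d)) ⇒ L₀ = BOD₅ / (1 − e^(−5×0.284))
= 75.8 / (1 − 0.2417) = 75.8 / 0.7583 = 99.96 mg/L.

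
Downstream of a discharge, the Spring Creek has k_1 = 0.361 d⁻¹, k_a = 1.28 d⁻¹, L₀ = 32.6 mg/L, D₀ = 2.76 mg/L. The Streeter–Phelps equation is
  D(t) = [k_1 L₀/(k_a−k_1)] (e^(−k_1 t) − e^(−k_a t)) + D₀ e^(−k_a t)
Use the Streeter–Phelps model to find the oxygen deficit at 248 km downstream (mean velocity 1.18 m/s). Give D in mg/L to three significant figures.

D ≈ 4.88 mg/L

Travel time t = x/v = 248 km / (1.18 m/s) = 248000 m / 1.18 m/s = 210200 s = 2.433 d.
k_1 L₀/(k_a−k_1) = 0.361×32.6/(1.28−0.361) = 11.77/0.9190 = 12.81 mg/L.
e^(−k_1 t) = e^(−0.361×2.433) = 0.4156; e^(−k_a t) = e^(−1.28×2.433) = 0.04444.
D = 12.81 × (0.4156 − 0.04444) + 2.76 × 0.04444 = 4.752 + 0.1227 = 4.875 mg/L.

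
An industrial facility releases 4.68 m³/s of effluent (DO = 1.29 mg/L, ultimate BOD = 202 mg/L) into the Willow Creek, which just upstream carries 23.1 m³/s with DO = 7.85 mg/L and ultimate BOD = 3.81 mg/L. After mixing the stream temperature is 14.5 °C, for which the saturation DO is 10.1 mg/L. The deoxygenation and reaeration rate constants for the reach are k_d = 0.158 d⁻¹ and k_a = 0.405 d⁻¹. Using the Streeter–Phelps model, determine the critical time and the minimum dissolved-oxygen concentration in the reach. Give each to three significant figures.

Mixed DO = (23.1×7.85 + 4.68×1.29)/(23.1+4.68) = 187.4/27.78 = 6.745 mg/L.
Mixed L₀ = (23.1×3.81 + 4.68×202)/(27.78) = 1033/27.78 = 37.20 mg/L.
Initial deficit D₀ = C_s − DO₀ = 10.1 − 6.745 = 3.355 mg/L.
t_c = (1/0.2470) ln[(0.405/0.158)(1 − 3.355×0.2470/(0.158×37.20))] = 4.049 × ln(2.202) = 3.196 d.
D_c = (0.158/0.405) × 37.20 × e^(−0.158×3.196) = 0.3901 × 37.20 × 0.6036 = 8.759 mg/L.
Minimum DO = 10.1 − 8.759 = 1.341 mg/L.

t_c ≈ 3.20 d; minimum DO ≈ 1.34 mg/L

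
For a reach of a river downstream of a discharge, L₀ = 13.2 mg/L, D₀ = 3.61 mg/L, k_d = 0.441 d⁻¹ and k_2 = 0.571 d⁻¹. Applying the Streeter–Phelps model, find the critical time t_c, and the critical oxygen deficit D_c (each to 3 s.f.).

t_c ≈ 1.34 d; D_c ≈ 5.64 mg/L

At the critical point dD/dt = 0, so k_d L₀ e^(−k_d t) = k_2 D. Substituting D(t) from the Streeter–Phelps equation and solving for t gives
t_c = ln[(k_2/k_d)(1 − D₀(k_2−k_d)/(k_d L₀))] / (k_2−k_d).
Here k_2−k_d = 0.1300 d⁻¹ and 1 − D₀(k_2−k_d)/(k_d L₀) = 1 − 3.61×0.1300/(0.441×13.2) = 0.9194, so
t_c = ln(1.295 × 0.9194) / 0.1300 = 0.1743 / 0.1300 = 1.341 d.
D_c = (k_d/k_2) L₀ e^(−k_d t_c) = (0.441/0.571) × 13.2 × e^(−0.441×1.341) = 0.7723 × 13.2 × 0.5536 = 5.644 mg/L.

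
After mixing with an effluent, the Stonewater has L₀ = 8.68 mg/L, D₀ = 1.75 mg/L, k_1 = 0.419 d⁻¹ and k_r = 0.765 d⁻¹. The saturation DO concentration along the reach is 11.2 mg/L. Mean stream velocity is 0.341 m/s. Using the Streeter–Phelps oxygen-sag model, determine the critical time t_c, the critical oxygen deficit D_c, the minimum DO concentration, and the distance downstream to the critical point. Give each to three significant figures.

At the critical point dD/dt = 0, so k_1 L₀ e^(−k_1 t) = k_r D. Substituting D(t) from the Streeter–Phelps equation and solving for t gives
t_c = ln[(k_r/k_1)(1 − D₀(k_r−k_1)/(k_1 L₀))] / (k_r−k_1).
Here k_r−k_1 = 0.3460 d⁻¹ and 1 − D₀(k_r−k_1)/(k_1 L₀) = 1 − 1.75×0.3460/(0.419×8.68) = 0.8335, so
t_c = ln(1.826 × 0.8335) / 0.3460 = 0.4199 / 0.3460 = 1.214 d.
L(t_c) = L₀ e^(−k_1 t_c) = 8.68 × 0.6014 = 5.220 mg/L, and at the critical point k_r D_c = k_1 L, so D_c = (0.419/0.765) × 5.220 = 2.859 mg/L.
Minimum DO = C_s − D_c = 11.2 − 2.859 = 8.341 mg/L.
x_c = v t_c = 0.341 m/s × 1.214 d × 86400 s/d = 35750 m ≈ 35.8 km.

t_c ≈ 1.21 d; D_c ≈ 2.86 mg/L; min DO ≈ 8.34 mg/L; x_c ≈ 35.8 km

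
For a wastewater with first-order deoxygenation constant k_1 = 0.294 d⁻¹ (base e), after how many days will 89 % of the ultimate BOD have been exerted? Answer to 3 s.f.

y/L₀ = 1 − e^(−k_1 t) = 0.89 ⇒ e^(−k_1 t) = 0.110
t = −ln(0.110) / 0.294 = 2.207 / 0.294 = 7.508 d.

t ≈ 7.51 d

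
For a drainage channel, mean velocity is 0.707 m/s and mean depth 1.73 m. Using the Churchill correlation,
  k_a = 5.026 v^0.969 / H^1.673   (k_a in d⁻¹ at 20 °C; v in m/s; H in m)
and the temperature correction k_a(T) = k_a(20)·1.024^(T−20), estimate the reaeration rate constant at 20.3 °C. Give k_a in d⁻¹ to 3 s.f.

k_a ≈ 1.45 d⁻¹

k_a(20) = 5.026 × 0.707^0.969 / 1.73^1.673 = 5.026 × 0.7146 / 2.502 = 1.436 d⁻¹.
k_a(20.3) = 1.436 × 1.024^(20.3−20) = 1.436 × 1.007 = 1.446 d⁻¹.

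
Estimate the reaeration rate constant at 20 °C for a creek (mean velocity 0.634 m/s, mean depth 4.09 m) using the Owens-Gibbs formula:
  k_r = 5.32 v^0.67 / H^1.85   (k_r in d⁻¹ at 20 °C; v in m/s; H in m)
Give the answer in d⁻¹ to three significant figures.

k_r = 5.32 × 0.634^0.67 / 4.09^1.85 = 5.32 × 0.7369 / 13.54 = 0.2895 d⁻¹.

k_r ≈ 0.289 d⁻¹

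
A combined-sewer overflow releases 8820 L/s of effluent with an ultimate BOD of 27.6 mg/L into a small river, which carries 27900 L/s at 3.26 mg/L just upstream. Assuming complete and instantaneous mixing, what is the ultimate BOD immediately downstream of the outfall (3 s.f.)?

Flow-weighted mixing: C = (Q_r C_r + Q_w C_w)/(Q_r + Q_w)
= (27900×3.26 + 8820×27.6)/(27900 + 8820) = 334400/36720 = 9.106 mg/L.

9.11 mg/L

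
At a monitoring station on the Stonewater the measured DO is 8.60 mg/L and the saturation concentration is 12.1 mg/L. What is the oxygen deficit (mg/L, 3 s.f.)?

D ≈ 3.50 mg/L

D = C_s − C = 12.1 − 8.60 = 3.50 mg/L.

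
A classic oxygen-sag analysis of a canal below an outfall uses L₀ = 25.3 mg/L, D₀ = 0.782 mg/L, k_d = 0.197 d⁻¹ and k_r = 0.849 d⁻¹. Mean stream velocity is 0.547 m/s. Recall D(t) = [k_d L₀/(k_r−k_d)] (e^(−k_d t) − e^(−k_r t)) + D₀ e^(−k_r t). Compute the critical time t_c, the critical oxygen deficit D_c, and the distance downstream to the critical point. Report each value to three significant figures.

At the critical point dD/dt = 0, so k_d L₀ e^(−k_d t) = k_r D. Substituting D(t) from the Streeter–Phelps equation and solving for t gives
t_c = ln[(k_r/k_d)(1 − D₀(k_r−k_d)/(k_d L₀))] / (k_r−k_d).
Here k_r−k_d = 0.6520 d⁻¹ and 1 − D₀(k_r−k_d)/(k_d L₀) = 1 − 0.782×0.6520/(0.197×25.3) = 0.8977, so
t_c = ln(4.310 × 0.8977) / 0.6520 = 1.353 / 0.6520 = 2.075 d.
D_c = (k_d/k_r) L₀ e^(−k_d t_c) = (0.197/0.849) × 25.3 × e^(−0.197×2.075) = 0.2320 × 25.3 × 0.6645 = 3.901 mg/L.
x_c = v t_c = 0.547 m/s × 2.075 d × 86400 s/d = 98070 m ≈ 98.1 km.

t_c ≈ 2.08 d; D_c ≈ 3.90 mg/L; x_c ≈ 98.1 km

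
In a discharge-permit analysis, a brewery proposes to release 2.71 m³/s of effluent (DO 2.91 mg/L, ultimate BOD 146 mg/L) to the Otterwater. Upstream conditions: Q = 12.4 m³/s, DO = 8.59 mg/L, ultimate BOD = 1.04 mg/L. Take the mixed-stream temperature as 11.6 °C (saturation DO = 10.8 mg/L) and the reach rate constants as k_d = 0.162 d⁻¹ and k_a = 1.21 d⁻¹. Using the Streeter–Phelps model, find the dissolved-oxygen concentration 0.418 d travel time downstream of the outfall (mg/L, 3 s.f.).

Mixed DO = (12.4×8.59 + 2.71×2.91)/(12.4+2.71) = 114.4/15.11 = 7.571 mg/L.
Mixed L₀ = (12.4×1.04 + 2.71×146)/(15.11) = 408.6/15.11 = 27.04 mg/L.
Initial deficit D₀ = C_s − DO₀ = 10.8 − 7.571 = 3.229 mg/L.
D(0.418) = [0.162×27.04/(1.21−0.162)](e^(−0.162×0.418) − e^(−1.21×0.418)) + 3.229 e^(−1.21×0.418)
= 4.180 × (0.9345 − 0.6030) + 3.229 × 0.6030 = 3.333 mg/L.
DO = 10.8 − 3.333 = 7.467 mg/L.

DO ≈ 7.47 mg/L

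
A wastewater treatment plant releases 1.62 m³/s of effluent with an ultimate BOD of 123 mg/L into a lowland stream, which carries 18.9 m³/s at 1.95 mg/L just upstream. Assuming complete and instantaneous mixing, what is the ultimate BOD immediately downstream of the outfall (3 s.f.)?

Flow-weighted mixing: C = (Q_r C_r + Q_w C_w)/(Q_r + Q_w)
= (18.9×1.95 + 1.62×123)/(18.9 + 1.62) = 236.1/20.52 = 11.51 mg/L.

11.5 mg/L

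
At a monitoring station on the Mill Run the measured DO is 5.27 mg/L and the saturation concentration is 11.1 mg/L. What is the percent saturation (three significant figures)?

47.5 % saturation

% saturation = C/C_s × 100 = 5.27/11.1 × 100 = 47.5 %.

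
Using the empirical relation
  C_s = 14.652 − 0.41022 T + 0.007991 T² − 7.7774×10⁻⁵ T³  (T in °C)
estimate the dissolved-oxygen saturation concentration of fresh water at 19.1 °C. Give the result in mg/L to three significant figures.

C_s = 14.652 − 0.41022×19.1 + 0.007991×19.1² − 7.7774×10⁻⁵×19.1³ = 9.190 mg/L.

C_s ≈ 9.19 mg/L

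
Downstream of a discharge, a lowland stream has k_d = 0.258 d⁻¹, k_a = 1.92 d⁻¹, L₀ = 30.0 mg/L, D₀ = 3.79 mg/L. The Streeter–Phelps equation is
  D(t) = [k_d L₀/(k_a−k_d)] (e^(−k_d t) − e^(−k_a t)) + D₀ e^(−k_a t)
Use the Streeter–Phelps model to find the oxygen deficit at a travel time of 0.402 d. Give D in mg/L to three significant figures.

k_d L₀/(k_a−k_d) = 0.258×30.0/(1.92−0.258) = 7.740/1.662 = 4.657 mg/L.
e^(−k_d t) = e^(−0.258×0.4020) = 0.9015; e^(−k_a t) = e^(−1.92×0.4020) = 0.4622.
D = 4.657 × (0.9015 − 0.4622) + 3.79 × 0.4622 = 2.046 + 1.752 = 3.798 mg/L.

D ≈ 3.80 mg/L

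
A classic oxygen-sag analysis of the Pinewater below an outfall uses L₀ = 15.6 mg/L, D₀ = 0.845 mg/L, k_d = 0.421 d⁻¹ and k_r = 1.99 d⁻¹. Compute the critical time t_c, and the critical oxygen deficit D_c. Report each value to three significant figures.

t_c = [1/(k_r−k_d)] ln[(k_r/k_d)(1 − D₀(k_r−k_d)/(k_d L₀))]
= [1/(1.99−0.421)] ln[(1.99/0.421)(1 − 0.845×1.569/(0.421×15.6))]
= (1/1.569) ln[4.727 × 0.7981] = 0.6373 × ln(3.773) = 0.6373 × 1.328 = 0.8463 d.
L(t_c) = L₀ e^(−k_d t_c) = 15.6 × 0.7003 = 10.92 mg/L, and at the critical point k_r D_c = k_d L, so D_c = (0.421/1.99) × 10.92 = 2.311 mg/L.

t_c ≈ 0.846 d; D_c ≈ 2.31 mg/L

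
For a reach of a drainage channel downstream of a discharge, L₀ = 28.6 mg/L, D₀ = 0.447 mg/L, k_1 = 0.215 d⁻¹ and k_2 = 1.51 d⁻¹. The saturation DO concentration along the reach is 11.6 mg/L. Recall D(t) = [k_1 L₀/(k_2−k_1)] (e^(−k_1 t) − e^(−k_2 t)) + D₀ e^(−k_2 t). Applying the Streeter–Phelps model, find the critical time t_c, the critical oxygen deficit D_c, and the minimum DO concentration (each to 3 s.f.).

At the critical point dD/dt = 0, so k_1 L₀ e^(−k_1 t) = k_2 D. Substituting D(t) from the Streeter–Phelps equation and solving for t gives
t_c = ln[(k_2/k_1)(1 − D₀(k_2−k_1)/(k_1 L₀))] / (k_2−k_1).
Here k_2−k_1 = 1.295 d⁻¹ and 1 − D₀(k_2−k_1)/(k_1 L₀) = 1 − 0.447×1.295/(0.215×28.6) = 0.9059, so
t_c = ln(7.023 × 0.9059) / 1.295 = 1.850 / 1.295 = 1.429 d.
D_c = (k_1/k_2) L₀ e^(−k_1 t_c) = (0.215/1.51) × 28.6 × e^(−0.215×1.429) = 0.1424 × 28.6 × 0.7355 = 2.995 mg/L.
Minimum DO = C_s − D_c = 11.6 − 2.995 = 8.605 mg/L.

t_c ≈ 1.43 d; D_c ≈ 3.00 mg/L; min DO ≈ 8.60 mg/L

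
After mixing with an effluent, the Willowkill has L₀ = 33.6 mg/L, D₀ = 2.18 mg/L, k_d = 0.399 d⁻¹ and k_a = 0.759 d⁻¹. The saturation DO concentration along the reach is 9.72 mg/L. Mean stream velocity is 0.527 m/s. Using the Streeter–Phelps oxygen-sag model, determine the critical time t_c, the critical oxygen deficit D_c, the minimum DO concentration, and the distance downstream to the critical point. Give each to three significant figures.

With k_a/k_d = 1.902 and 1 − D₀(k_a−k_d)/(k_d L₀) = 0.9415,
t_c = ln(1.902 × 0.9415) / (0.759 − 0.399) = ln(1.791) / 0.3600 = 0.5827/0.3600 = 1.619 d.
D_c = (k_d/k_a) L₀ e^(−k_d t_c) = (0.399/0.759) × 33.6 × e^(−0.399×1.619) = 0.5257 × 33.6 × 0.5242 = 9.259 mg/L.
Minimum DO = C_s − D_c = 9.72 − 9.259 = 0.4606 mg/L.
x_c = v t_c = 0.527 m/s × 1.619 d × 86400 s/d = 73700 m ≈ 73.7 km.

t_c ≈ 1.62 d; D_c ≈ 9.26 mg/L; min DO ≈ 0.461 mg/L; x_c ≈ 73.7 km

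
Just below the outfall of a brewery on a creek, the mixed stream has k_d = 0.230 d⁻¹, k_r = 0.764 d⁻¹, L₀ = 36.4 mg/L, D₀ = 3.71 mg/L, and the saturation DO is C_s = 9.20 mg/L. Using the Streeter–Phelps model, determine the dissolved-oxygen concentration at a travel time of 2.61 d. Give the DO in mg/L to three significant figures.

DO ≈ 2.23 mg/L

k_d L₀/(k_r−k_d) = 0.230×36.4/(0.764−0.230) = 8.372/0.5340 = 15.68 mg/L.
e^(−k_d t) = e^(−0.230×2.610) = 0.5486; e^(−k_r t) = e^(−0.764×2.610) = 0.1361.
D = 15.68 × (0.5486 − 0.1361) + 3.71 × 0.1361 = 6.467 + 0.5051 = 6.972 mg/L.
DO = C_s − D = 9.20 − 6.972 = 2.228 mg/L.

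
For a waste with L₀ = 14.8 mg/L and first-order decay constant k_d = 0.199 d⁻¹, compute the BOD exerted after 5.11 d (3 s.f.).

y_t = L₀(1 − e^(−k_d t)) = 14.8 × (1 − e^(−0.199×5.11))
= 14.8 × (1 − 0.3617) = 14.8 × 0.6383 = 9.447 mg/L.

y ≈ 9.45 mg/L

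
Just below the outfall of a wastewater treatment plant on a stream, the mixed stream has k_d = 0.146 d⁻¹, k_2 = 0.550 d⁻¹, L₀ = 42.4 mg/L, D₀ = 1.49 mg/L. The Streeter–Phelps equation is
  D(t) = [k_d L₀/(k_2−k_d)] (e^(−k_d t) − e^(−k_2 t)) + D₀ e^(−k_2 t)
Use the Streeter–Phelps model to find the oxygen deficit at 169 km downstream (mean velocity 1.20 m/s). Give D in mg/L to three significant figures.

Travel time t = x/v = 169 km / (1.20 m/s) = 169000 m / 1.20 m/s = 140800 s = 1.630 d.
k_d L₀/(k_2−k_d) = 0.146×42.4/(0.550−0.146) = 6.190/0.4040 = 15.32 mg/L.
e^(−k_d t) = e^(−0.146×1.630) = 0.7882; e^(−k_2 t) = e^(−0.550×1.630) = 0.4080.
D = 15.32 × (0.7882 − 0.4080) + 1.49 × 0.4080 = 5.826 + 0.6079 = 6.434 mg/L.

D ≈ 6.43 mg/L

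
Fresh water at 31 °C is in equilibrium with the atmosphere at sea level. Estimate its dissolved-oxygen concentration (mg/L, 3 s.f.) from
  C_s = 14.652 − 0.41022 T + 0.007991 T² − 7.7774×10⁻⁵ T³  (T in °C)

C_s ≈ 7.30 mg/L

C_s = 14.652 − 0.41022×31 + 0.007991×31² − 7.7774×10⁻⁵×31³ = 7.298 mg/L.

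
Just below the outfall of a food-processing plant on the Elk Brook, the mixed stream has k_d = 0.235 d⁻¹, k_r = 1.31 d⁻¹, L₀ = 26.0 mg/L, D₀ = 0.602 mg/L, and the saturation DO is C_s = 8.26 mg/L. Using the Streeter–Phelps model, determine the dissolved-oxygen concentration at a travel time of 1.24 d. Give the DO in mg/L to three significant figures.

DO ≈ 5.01 mg/L

k_d L₀/(k_r−k_d) = 0.235×26.0/(1.31−0.235) = 6.110/1.075 = 5.684 mg/L.
e^(−k_d t) = e^(−0.235×1.240) = 0.7472; e^(−k_r t) = e^(−1.31×1.240) = 0.1970.
D = 5.684 × (0.7472 − 0.1970) + 0.602 × 0.1970 = 3.127 + 0.1186 = 3.246 mg/L.
DO = C_s − D = 8.26 − 3.246 = 5.014 mg/L.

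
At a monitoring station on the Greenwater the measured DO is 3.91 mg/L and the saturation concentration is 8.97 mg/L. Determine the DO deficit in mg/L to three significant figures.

D ≈ 5.06 mg/L

D = C_s − C = 8.97 − 3.91 = 5.06 mg/L.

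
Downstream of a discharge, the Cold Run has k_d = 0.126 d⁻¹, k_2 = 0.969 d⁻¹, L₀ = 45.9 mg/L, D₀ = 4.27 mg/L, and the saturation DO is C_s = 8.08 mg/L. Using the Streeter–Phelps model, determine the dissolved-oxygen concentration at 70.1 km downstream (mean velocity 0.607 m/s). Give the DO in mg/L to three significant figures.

Travel time t = x/v = 70.1 km / (0.607 m/s) = 70100 m / 0.607 m/s = 115500 s = 1.337 d.
k_d L₀/(k_2−k_d) = 0.126×45.9/(0.969−0.126) = 5.783/0.8430 = 6.860 mg/L.
e^(−k_d t) = e^(−0.126×1.337) = 0.8450; e^(−k_2 t) = e^(−0.969×1.337) = 0.2738.
D = 6.860 × (0.8450 − 0.2738) + 4.27 × 0.2738 = 3.918 + 1.169 = 5.088 mg/L.
DO = C_s − D = 8.08 − 5.088 = 2.992 mg/L.

DO ≈ 2.99 mg/L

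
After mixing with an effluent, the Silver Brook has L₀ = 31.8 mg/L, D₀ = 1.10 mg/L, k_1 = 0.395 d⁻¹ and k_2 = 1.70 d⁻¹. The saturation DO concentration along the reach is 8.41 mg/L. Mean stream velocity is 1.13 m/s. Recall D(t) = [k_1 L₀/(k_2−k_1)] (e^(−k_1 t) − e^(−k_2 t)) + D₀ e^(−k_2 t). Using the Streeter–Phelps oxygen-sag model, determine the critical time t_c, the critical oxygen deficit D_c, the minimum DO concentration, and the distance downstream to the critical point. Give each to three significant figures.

t_c = [1/(k_2−k_1)] ln[(k_2/k_1)(1 − D₀(k_2−k_1)/(k_1 L₀))]
= [1/(1.70−0.395)] ln[(1.70/0.395)(1 − 1.10×1.305/(0.395×31.8))]
= (1/1.305) ln[4.304 × 0.8857] = 0.7663 × ln(3.812) = 0.7663 × 1.338 = 1.025 d.
D_c = (k_1/k_2) L₀ e^(−k_1 t_c) = (0.395/1.70) × 31.8 × e^(−0.395×1.025) = 0.2324 × 31.8 × 0.6670 = 4.928 mg/L.
Minimum DO = C_s − D_c = 8.41 − 4.928 = 3.482 mg/L.
x_c = v t_c = 1.13 m/s × 1.025 d × 86400 s/d = 100100 m ≈ 100 km.

t_c ≈ 1.03 d; D_c ≈ 4.93 mg/L; min DO ≈ 3.48 mg/L; x_c ≈ 100 km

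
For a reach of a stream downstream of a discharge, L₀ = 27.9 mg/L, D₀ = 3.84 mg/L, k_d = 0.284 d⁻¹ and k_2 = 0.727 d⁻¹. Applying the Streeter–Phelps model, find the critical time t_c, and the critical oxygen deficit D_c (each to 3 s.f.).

t_c = [1/(k_2−k_d)] ln[(k_2/k_d)(1 − D₀(k_2−k_d)/(k_d L₀))]
= [1/(0.727−0.284)] ln[(0.727/0.284)(1 − 3.84×0.4430/(0.284×27.9))]
= (1/0.4430) ln[2.560 × 0.7853] = 2.257 × ln(2.010) = 2.257 × 0.6983 = 1.576 d.
D_c = (k_d/k_2) L₀ e^(−k_d t_c) = (0.284/0.727) × 27.9 × e^(−0.284×1.576) = 0.3906 × 27.9 × 0.6391 = 6.966 mg/L.

t_c ≈ 1.58 d; D_c ≈ 6.97 mg/L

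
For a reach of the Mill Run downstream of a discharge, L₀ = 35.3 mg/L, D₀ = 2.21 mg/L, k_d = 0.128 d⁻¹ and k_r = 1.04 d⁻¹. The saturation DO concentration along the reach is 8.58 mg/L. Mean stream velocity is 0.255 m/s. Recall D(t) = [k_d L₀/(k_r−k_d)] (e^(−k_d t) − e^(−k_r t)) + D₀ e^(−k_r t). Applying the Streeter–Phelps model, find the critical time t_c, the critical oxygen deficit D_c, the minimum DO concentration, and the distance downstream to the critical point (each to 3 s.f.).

t_c = [1/(k_r−k_d)] ln[(k_r/k_d)(1 − D₀(k_r−k_d)/(k_d L₀))]
= [1/(1.04−0.128)] ln[(1.04/0.128)(1 − 2.21×0.9120/(0.128×35.3))]
= (1/0.9120) ln[8.125 × 0.5539] = 1.096 × ln(4.501) = 1.096 × 1.504 = 1.649 d.
L(t_c) = L₀ e^(−k_d t_c) = 35.3 × 0.8097 = 28.58 mg/L, and at the critical point k_r D_c = k_d L, so D_c = (0.128/1.04) × 28.58 = 3.518 mg/L.
Minimum DO = C_s − D_c = 8.58 − 3.518 = 5.062 mg/L.
x_c = v t_c = 0.255 m/s × 1.649 d × 86400 s/d = 36340 m ≈ 36.3 km.

t_c ≈ 1.65 d; D_c ≈ 3.52 mg/L; min DO ≈ 5.06 mg/L; x_c ≈ 36.3 km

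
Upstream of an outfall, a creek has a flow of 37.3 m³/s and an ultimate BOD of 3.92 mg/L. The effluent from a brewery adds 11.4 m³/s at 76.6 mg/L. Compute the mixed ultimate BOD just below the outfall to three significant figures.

Flow-weighted mixing: C = (Q_r C_r + Q_w C_w)/(Q_r + Q_w)
= (37.3×3.92 + 11.4×76.6)/(37.3 + 11.4) = 1019/48.70 = 20.93 mg/L.

20.9 mg/L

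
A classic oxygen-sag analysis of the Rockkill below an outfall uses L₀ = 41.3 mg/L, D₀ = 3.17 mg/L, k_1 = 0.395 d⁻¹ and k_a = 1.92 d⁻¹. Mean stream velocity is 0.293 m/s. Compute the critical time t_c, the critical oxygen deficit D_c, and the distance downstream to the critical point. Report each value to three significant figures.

t_c ≈ 0.806 d; D_c ≈ 6.18 mg/L; x_c ≈ 20.4 km

With k_a/k_1 = 4.861 and 1 − D₀(k_a−k_1)/(k_1 L₀) = 0.7037,
t_c = ln(4.861 × 0.7037) / (1.92 − 0.395) = ln(3.420) / 1.525 = 1.230/1.525 = 0.8064 d.
L(t_c) = L₀ e^(−k_1 t_c) = 41.3 × 0.7272 = 30.03 mg/L, and at the critical point k_a D_c = k_1 L, so D_c = (0.395/1.92) × 30.03 = 6.179 mg/L.
x_c = v t_c = 0.293 m/s × 0.8064 d × 86400 s/d = 20410 m ≈ 20.4 km.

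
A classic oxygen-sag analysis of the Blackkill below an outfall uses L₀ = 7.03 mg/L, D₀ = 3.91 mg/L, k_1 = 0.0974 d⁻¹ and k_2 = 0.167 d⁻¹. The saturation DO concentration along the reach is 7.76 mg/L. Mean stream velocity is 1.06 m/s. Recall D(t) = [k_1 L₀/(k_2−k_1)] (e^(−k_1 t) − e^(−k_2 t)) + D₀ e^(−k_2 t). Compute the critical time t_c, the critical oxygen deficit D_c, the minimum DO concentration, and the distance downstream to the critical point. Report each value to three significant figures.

t_c ≈ 0.468 d; D_c ≈ 3.92 mg/L; min DO ≈ 3.84 mg/L; x_c ≈ 42.9 km

At the critical point dD/dt = 0, so k_1 L₀ e^(−k_1 t) = k_2 D. Substituting D(t) from the Streeter–Phelps equation and solving for t gives
t_c = ln[(k_2/k_1)(1 − D₀(k_2−k_1)/(k_1 L₀))] / (k_2−k_1).
Here k_2−k_1 = 0.06960 d⁻¹ and 1 − D₀(k_2−k_1)/(k_1 L₀) = 1 − 3.91×0.06960/(0.0974×7.03) = 0.6026, so
t_c = ln(1.715 × 0.6026) / 0.06960 = 0.03260 / 0.06960 = 0.4684 d.
L(t_c) = L₀ e^(−k_1 t_c) = 7.03 × 0.9554 = 6.716 mg/L, and at the critical point k_2 D_c = k_1 L, so D_c = (0.0974/0.167) × 6.716 = 3.917 mg/L.
Minimum DO = C_s − D_c = 7.76 − 3.917 = 3.843 mg/L.
x_c = v t_c = 1.06 m/s × 0.4684 d × 86400 s/d = 42900 m ≈ 42.9 km.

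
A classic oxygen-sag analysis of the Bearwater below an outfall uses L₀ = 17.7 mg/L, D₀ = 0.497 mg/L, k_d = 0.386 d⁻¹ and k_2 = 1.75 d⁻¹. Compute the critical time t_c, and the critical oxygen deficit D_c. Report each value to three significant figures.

t_c ≈ 1.03 d; D_c ≈ 2.62 mg/L

At the critical point dD/dt = 0, so k_d L₀ e^(−k_d t) = k_2 D. Substituting D(t) from the Streeter–Phelps equation and solving for t gives
t_c = ln[(k_2/k_d)(1 − D₀(k_2−k_d)/(k_d L₀))] / (k_2−k_d).
Here k_2−k_d = 1.364 d⁻¹ and 1 − D₀(k_2−k_d)/(k_d L₀) = 1 − 0.497×1.364/(0.386×17.7) = 0.9008, so
t_c = ln(4.534 × 0.9008) / 1.364 = 1.407 / 1.364 = 1.032 d.
D_c = (k_d/k_2) L₀ e^(−k_d t_c) = (0.386/1.75) × 17.7 × e^(−0.386×1.032) = 0.2206 × 17.7 × 0.6715 = 2.622 mg/L.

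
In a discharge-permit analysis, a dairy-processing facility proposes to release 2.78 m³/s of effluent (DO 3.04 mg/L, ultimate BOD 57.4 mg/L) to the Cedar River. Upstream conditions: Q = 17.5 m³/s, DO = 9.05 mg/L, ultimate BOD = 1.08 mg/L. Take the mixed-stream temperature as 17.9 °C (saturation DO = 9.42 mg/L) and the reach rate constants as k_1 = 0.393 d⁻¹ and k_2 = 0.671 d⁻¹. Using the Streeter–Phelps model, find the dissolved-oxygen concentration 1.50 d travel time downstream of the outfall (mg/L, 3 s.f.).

DO ≈ 6.63 mg/L

Mixed DO = (17.5×9.05 + 2.78×3.04)/(17.5+2.78) = 166.8/20.28 = 8.226 mg/L.
Mixed L₀ = (17.5×1.08 + 2.78×57.4)/(20.28) = 178.5/20.28 = 8.800 mg/L.
Initial deficit D₀ = C_s − DO₀ = 9.42 − 8.226 = 1.194 mg/L.
D(1.50) = [0.393×8.800/(0.671−0.393)](e^(−0.393×1.50) − e^(−0.671×1.50)) + 1.194 e^(−0.671×1.50)
= 12.44 × (0.5546 − 0.3655) + 1.194 × 0.3655 = 2.789 mg/L.
DO = 9.42 − 2.789 = 6.631 mg/L.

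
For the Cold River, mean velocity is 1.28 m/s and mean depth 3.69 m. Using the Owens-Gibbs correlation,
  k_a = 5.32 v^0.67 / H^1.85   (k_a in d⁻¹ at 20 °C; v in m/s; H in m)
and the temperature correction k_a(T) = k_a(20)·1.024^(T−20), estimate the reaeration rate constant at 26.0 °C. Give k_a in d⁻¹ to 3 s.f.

k_a ≈ 0.646 d⁻¹

k_a(20) = 5.32 × 1.28^0.67 / 3.69^1.85 = 5.32 × 1.180 / 11.19 = 0.5607 d⁻¹.
k_a(26.0) = 0.5607 × 1.024^(26.0−20) = 0.5607 × 1.153 = 0.6465 d⁻¹.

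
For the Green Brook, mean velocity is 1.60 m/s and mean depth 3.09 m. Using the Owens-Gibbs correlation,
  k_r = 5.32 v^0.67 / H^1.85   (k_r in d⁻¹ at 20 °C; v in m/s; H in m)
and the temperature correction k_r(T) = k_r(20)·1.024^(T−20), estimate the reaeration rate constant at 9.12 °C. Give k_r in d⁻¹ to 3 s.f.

k_r(20) = 5.32 × 1.60^0.67 / 3.09^1.85 = 5.32 × 1.370 / 8.062 = 0.9042 d⁻¹.
k_r(9.12) = 0.9042 × 1.024^(9.12−20) = 0.9042 × 0.7726 = 0.6985 d⁻¹.

k_r ≈ 0.699 d⁻¹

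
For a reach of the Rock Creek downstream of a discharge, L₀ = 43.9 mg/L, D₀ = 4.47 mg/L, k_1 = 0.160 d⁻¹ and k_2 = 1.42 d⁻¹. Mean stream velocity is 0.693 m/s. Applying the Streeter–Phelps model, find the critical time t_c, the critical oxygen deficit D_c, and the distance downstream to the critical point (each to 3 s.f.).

With k_2/k_1 = 8.875 and 1 − D₀(k_2−k_1)/(k_1 L₀) = 0.1981,
t_c = ln(8.875 × 0.1981) / (1.42 − 0.160) = ln(1.759) / 1.260 = 0.5645/1.260 = 0.4480 d.
D_c = (k_1/k_2) L₀ e^(−k_1 t_c) = (0.160/1.42) × 43.9 × e^(−0.160×0.4480) = 0.1127 × 43.9 × 0.9308 = 4.604 mg/L.
x_c = v t_c = 0.693 m/s × 0.4480 d × 86400 s/d = 26830 m ≈ 26.8 km.

t_c ≈ 0.448 d; D_c ≈ 4.60 mg/L; x_c ≈ 26.8 km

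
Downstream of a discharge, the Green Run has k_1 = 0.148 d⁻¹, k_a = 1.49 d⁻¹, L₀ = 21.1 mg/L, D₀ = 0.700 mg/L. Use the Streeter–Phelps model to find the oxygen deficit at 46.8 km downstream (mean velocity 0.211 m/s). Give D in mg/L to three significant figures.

D ≈ 1.56 mg/L

Travel time t = x/v = 46.8 km / (0.211 m/s) = 46800 m / 0.211 m/s = 221800 s = 2.567 d.
k_1 L₀/(k_a−k_1) = 0.148×21.1/(1.49−0.148) = 3.123/1.342 = 2.327 mg/L.
e^(−k_1 t) = e^(−0.148×2.567) = 0.6839; e^(−k_a t) = e^(−1.49×2.567) = 0.02182.
D = 2.327 × (0.6839 − 0.02182) + 0.700 × 0.02182 = 1.541 + 0.01527 = 1.556 mg/L.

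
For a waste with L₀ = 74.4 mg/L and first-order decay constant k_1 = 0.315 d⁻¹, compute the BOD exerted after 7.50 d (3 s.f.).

y_t = L₀(1 − e^(−k_1 t)) = 74.4 × (1 − e^(−0.315×7.50))
= 74.4 × (1 − 0.09418) = 74.4 × 0.9058 = 67.39 mg/L.

y ≈ 67.4 mg/L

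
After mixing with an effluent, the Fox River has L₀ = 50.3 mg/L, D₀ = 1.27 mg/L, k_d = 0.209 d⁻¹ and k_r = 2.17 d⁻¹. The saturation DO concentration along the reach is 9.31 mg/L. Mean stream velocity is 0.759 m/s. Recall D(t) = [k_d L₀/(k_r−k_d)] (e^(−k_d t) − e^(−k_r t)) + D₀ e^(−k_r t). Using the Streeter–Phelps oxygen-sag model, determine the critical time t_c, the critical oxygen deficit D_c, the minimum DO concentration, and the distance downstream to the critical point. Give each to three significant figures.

With k_r/k_d = 10.38 and 1 − D₀(k_r−k_d)/(k_d L₀) = 0.7631,
t_c = ln(10.38 × 0.7631) / (2.17 − 0.209) = ln(7.923) / 1.961 = 2.070/1.961 = 1.055 d.
D_c = (k_d/k_r) L₀ e^(−k_d t_c) = (0.209/2.17) × 50.3 × e^(−0.209×1.055) = 0.09631 × 50.3 × 0.8020 = 3.886 mg/L.
Minimum DO = C_s − D_c = 9.31 − 3.886 = 5.424 mg/L.
x_c = v t_c = 0.759 m/s × 1.055 d × 86400 s/d = 69220 m ≈ 69.2 km.

t_c ≈ 1.06 d; D_c ≈ 3.89 mg/L; min DO ≈ 5.42 mg/L; x_c ≈ 69.2 km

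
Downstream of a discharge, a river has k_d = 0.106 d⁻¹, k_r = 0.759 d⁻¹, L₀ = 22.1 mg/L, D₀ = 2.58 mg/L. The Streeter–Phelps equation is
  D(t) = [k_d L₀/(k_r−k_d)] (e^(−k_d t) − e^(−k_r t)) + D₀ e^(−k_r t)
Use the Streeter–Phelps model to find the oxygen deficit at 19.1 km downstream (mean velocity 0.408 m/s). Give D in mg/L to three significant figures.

Travel time t = x/v = 19.1 km / (0.408 m/s) = 19100 m / 0.408 m/s = 46810 s = 0.5418 d.
k_d L₀/(k_r−k_d) = 0.106×22.1/(0.759−0.106) = 2.343/0.6530 = 3.587 mg/L.
e^(−k_d t) = e^(−0.106×0.5418) = 0.9442; e^(−k_r t) = e^(−0.759×0.5418) = 0.6628.
D = 3.587 × (0.9442 − 0.6628) + 2.58 × 0.6628 = 1.009 + 1.710 = 2.719 mg/L.

D ≈ 2.72 mg/L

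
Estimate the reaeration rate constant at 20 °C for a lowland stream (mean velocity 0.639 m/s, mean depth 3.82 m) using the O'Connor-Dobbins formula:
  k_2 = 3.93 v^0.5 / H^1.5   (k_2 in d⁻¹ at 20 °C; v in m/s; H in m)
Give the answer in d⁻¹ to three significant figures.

k_2 ≈ 0.421 d⁻¹

k_2 = 3.93 × 0.639^0.5 / 3.82^1.5 = 3.93 × 0.7994 / 7.466 = 0.4208 d⁻¹.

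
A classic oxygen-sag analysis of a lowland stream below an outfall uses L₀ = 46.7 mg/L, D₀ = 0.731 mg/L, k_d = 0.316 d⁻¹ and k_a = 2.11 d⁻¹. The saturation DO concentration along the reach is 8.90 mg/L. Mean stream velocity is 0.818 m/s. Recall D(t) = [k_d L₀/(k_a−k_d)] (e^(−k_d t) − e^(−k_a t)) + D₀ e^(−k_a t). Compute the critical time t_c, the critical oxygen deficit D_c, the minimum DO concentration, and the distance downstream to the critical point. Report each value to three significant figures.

t_c ≈ 1.01 d; D_c ≈ 5.09 mg/L; min DO ≈ 3.81 mg/L; x_c ≈ 71.1 km

At the critical point dD/dt = 0, so k_d L₀ e^(−k_d t) = k_a D. Substituting D(t) from the Streeter–Phelps equation and solving for t gives
t_c = ln[(k_a/k_d)(1 − D₀(k_a−k_d)/(k_d L₀))] / (k_a−k_d).
Here k_a−k_d = 1.794 d⁻¹ and 1 − D₀(k_a−k_d)/(k_d L₀) = 1 − 0.731×1.794/(0.316×46.7) = 0.9111, so
t_c = ln(6.677 × 0.9111) / 1.794 = 1.806 / 1.794 = 1.006 d.
L(t_c) = L₀ e^(−k_d t_c) = 46.7 × 0.7276 = 33.98 mg/L, and at the critical point k_a D_c = k_d L, so D_c = (0.316/2.11) × 33.98 = 5.089 mg/L.
Minimum DO = C_s − D_c = 8.90 − 5.089 = 3.811 mg/L.
x_c = v t_c = 0.818 m/s × 1.006 d × 86400 s/d = 71130 m ≈ 71.1 km.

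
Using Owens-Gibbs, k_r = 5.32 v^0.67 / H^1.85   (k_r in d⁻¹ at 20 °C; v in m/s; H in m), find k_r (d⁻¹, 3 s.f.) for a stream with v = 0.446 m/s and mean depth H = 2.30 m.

k_r ≈ 0.663 d⁻¹

k_r = 5.32 × 0.446^0.67 / 2.30^1.85 = 5.32 × 0.5822 / 4.669 = 0.6634 d⁻¹.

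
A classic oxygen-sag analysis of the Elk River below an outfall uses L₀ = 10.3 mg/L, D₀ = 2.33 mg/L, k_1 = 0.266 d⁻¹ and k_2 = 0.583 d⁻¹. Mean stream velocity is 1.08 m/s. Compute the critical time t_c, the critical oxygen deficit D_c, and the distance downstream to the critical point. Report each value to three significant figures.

t_c ≈ 1.48 d; D_c ≈ 3.17 mg/L; x_c ≈ 139 km

t_c = [1/(k_2−k_1)] ln[(k_2/k_1)(1 − D₀(k_2−k_1)/(k_1 L₀))]
= [1/(0.583−0.266)] ln[(0.583/0.266)(1 − 2.33×0.3170/(0.266×10.3))]
= (1/0.3170) ln[2.192 × 0.7304] = 3.155 × ln(1.601) = 3.155 × 0.4705 = 1.484 d.
L(t_c) = L₀ e^(−k_1 t_c) = 10.3 × 0.6738 = 6.940 mg/L, and at the critical point k_2 D_c = k_1 L, so D_c = (0.266/0.583) × 6.940 = 3.166 mg/L.
x_c = v t_c = 1.08 m/s × 1.484 d × 86400 s/d = 138500 m ≈ 139 km.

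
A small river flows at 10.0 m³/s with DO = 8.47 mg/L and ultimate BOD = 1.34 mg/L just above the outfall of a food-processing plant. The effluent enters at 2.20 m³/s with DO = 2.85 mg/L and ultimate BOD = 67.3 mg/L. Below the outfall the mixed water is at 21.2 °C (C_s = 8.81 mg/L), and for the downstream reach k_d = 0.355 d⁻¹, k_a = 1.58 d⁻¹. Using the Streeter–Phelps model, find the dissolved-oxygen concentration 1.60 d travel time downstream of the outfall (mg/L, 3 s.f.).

DO ≈ 6.83 mg/L

Mixed DO = (10.0×8.47 + 2.20×2.85)/(10.0+2.20) = 90.97/12.20 = 7.457 mg/L.
Mixed L₀ = (10.0×1.34 + 2.20×67.3)/(12.20) = 161.5/12.20 = 13.23 mg/L.
Initial deficit D₀ = C_s − DO₀ = 8.81 − 7.457 = 1.353 mg/L.
D(1.60) = [0.355×13.23/(1.58−0.355)](e^(−0.355×1.60) − e^(−1.58×1.60)) + 1.353 e^(−1.58×1.60)
= 3.835 × (0.5667 − 0.07982) + 1.353 × 0.07982 = 1.975 mg/L.
DO = 8.81 − 1.975 = 6.835 mg/L.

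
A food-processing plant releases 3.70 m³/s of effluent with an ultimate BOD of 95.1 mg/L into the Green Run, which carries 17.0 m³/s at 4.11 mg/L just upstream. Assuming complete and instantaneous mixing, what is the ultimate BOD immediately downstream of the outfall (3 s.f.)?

Flow-weighted mixing: C = (Q_r C_r + Q_w C_w)/(Q_r + Q_w)
= (17.0×4.11 + 3.70×95.1)/(17.0 + 3.70) = 421.7/20.70 = 20.37 mg/L.

20.4 mg/L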